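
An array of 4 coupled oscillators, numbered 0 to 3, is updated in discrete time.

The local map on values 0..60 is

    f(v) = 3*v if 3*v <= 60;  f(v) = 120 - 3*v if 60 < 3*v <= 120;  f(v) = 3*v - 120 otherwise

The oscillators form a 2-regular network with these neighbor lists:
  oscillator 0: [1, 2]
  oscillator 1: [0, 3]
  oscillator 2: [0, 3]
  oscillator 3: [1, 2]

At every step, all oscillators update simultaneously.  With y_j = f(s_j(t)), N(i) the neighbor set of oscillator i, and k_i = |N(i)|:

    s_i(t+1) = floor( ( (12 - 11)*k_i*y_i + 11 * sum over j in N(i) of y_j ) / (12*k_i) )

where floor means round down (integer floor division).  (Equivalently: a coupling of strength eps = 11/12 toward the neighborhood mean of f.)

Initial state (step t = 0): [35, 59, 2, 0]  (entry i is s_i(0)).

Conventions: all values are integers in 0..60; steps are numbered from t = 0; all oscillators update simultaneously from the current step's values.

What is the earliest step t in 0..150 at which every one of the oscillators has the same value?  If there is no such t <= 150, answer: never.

Answer: 17
Key observation: Synchronization is absorbing here: once all oscillators are equal they stay equal, and step 17 is the first all-equal step.

Derivation:
t=0: [35, 59, 2, 0]  (not all equal)
t=1: [30, 11, 7, 28]  (not all equal)
t=2: [27, 33, 32, 27]  (not all equal)
t=3: [23, 37, 37, 23]  (not all equal)
t=4: [12, 47, 47, 12]  (not all equal)
t=5: [22, 34, 34, 22]  (not all equal)
t=6: [21, 51, 51, 21]  (not all equal)
t=7: [35, 55, 55, 35]  (not all equal)
t=8: [42, 17, 17, 42]  (not all equal)
t=9: [47, 9, 9, 47]  (not all equal)
t=10: [26, 21, 21, 26]  (not all equal)
t=11: [55, 43, 43, 55]  (not all equal)
t=12: [12, 42, 42, 12]  (not all equal)
t=13: [8, 33, 33, 8]  (not all equal)
t=14: [21, 23, 23, 21]  (not all equal)
t=15: [51, 56, 56, 51]  (not all equal)
t=16: [46, 34, 34, 46]  (not all equal)
t=17: [18, 18, 18, 18]  (all equal)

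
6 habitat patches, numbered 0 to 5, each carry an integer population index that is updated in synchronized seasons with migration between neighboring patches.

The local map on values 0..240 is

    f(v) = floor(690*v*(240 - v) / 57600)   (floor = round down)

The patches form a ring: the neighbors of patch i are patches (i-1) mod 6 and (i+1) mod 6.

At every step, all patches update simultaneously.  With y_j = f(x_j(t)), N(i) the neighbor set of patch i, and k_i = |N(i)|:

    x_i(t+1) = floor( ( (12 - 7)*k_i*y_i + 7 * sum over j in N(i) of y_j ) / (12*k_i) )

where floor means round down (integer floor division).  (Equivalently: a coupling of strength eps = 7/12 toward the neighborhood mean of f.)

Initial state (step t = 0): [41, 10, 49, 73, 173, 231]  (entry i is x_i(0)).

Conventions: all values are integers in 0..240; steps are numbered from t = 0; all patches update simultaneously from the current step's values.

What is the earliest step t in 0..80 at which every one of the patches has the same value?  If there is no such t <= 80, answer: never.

Answer: 10
Key observation: Synchronization is absorbing here: once all patches are equal they stay equal, and step 10 is the first all-equal step.

Derivation:
t=0: [41, 10, 49, 73, 173, 231]  (not all equal)
t=1: [55, 72, 97, 133, 107, 78]  (not all equal)
t=2: [136, 143, 160, 168, 164, 147]  (not all equal)
t=3: [166, 163, 154, 148, 151, 160]  (not all equal)
t=4: [149, 151, 157, 160, 158, 153]  (not all equal)
t=5: [160, 159, 156, 154, 155, 158]  (not all equal)
t=6: [153, 154, 156, 157, 156, 155]  (not all equal)
t=7: [158, 157, 156, 156, 156, 157]  (not all equal)
t=8: [155, 155, 156, 156, 156, 155]  (not all equal)
t=9: [157, 156, 156, 156, 156, 156]  (not all equal)
t=10: [156, 156, 156, 156, 156, 156]  (all equal)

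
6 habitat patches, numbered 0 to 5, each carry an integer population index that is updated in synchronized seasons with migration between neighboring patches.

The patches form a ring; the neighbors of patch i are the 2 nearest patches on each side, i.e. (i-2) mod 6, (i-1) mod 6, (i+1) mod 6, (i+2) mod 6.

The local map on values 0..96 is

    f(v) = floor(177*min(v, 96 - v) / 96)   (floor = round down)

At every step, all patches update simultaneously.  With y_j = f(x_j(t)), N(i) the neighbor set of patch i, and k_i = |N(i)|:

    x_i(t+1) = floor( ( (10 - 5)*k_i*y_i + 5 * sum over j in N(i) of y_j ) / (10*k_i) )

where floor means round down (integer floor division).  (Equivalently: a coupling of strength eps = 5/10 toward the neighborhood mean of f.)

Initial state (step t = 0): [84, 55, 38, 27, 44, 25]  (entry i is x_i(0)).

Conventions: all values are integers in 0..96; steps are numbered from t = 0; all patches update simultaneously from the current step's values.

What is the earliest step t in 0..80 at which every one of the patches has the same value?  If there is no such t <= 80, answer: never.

Answer: 26
Key observation: Synchronization is absorbing here: once all patches are equal they stay equal, and step 26 is the first all-equal step.

Derivation:
t=0: [84, 55, 38, 27, 44, 25]  (not all equal)
t=1: [45, 60, 63, 58, 63, 51]  (not all equal)
t=2: [74, 69, 64, 68, 66, 75]  (not all equal)
t=3: [45, 48, 53, 50, 51, 43]  (not all equal)
t=4: [82, 84, 81, 83, 81, 81]  (not all equal)
t=5: [25, 23, 25, 24, 26, 25]  (not all equal)
t=6: [45, 43, 45, 44, 46, 45]  (not all equal)
t=7: [81, 80, 81, 81, 82, 81]  (not all equal)
t=8: [27, 28, 27, 27, 26, 27]  (not all equal)
t=9: [49, 50, 49, 49, 48, 49]  (not all equal)
t=10: [86, 85, 86, 86, 87, 86]  (not all equal)
t=11: [18, 19, 18, 18, 17, 18]  (not all equal)
t=12: [33, 34, 33, 33, 32, 33]  (not all equal)
t=13: [60, 61, 60, 60, 59, 60]  (not all equal)
t=14: [66, 65, 66, 66, 67, 66]  (not all equal)
t=15: [55, 56, 55, 55, 54, 55]  (not all equal)
t=16: [75, 74, 75, 75, 76, 75]  (not all equal)
t=17: [38, 39, 38, 38, 37, 38]  (not all equal)
t=18: [69, 70, 69, 69, 69, 69]  (not all equal)
t=19: [48, 48, 48, 48, 49, 48]  (not all equal)
t=20: [87, 88, 87, 87, 87, 87]  (not all equal)
t=21: [15, 15, 15, 15, 16, 15]  (not all equal)
t=22: [27, 27, 27, 27, 28, 27]  (not all equal)
t=23: [49, 49, 49, 49, 50, 49]  (not all equal)
t=24: [85, 86, 85, 85, 85, 85]  (not all equal)
t=25: [19, 19, 19, 19, 20, 19]  (not all equal)
t=26: [35, 35, 35, 35, 35, 35]  (all equal)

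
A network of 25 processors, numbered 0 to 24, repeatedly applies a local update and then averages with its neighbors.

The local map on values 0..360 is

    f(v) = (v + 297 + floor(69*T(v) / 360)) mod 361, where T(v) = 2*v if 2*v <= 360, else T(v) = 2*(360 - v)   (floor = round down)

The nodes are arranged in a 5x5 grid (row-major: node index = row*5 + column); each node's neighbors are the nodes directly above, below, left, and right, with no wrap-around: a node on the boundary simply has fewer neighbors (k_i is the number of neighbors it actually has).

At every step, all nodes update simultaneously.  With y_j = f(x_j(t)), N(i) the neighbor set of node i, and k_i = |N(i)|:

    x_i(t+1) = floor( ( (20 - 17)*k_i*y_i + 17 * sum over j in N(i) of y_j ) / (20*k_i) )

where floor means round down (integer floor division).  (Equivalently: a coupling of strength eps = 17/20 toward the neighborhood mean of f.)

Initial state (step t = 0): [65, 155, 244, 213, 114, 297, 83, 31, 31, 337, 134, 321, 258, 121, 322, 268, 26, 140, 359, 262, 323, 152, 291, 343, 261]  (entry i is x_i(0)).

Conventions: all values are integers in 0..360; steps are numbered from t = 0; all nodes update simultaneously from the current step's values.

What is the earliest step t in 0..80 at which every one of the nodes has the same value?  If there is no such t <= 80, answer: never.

Simulating step by step:
t=0: [65, 155, 244, 213, 114, 297, 83, 31, 31, 337, 134, 321, 258, 121, 322, 268, 26, 140, 359, 262, 323, 152, 291, 343, 261]  (not all equal)
t=1: [176, 107, 230, 216, 220, 94, 223, 230, 248, 241, 235, 197, 213, 257, 216, 241, 216, 255, 204, 262, 204, 265, 196, 264, 256]  (not all equal)
t=2: [90, 184, 175, 215, 213, 182, 150, 214, 220, 215, 169, 207, 216, 212, 226, 210, 219, 205, 228, 215, 224, 205, 228, 212, 234]  (not all equal)
t=3: [167, 136, 196, 198, 205, 133, 186, 187, 205, 208, 192, 184, 203, 209, 206, 197, 202, 209, 205, 213, 203, 209, 203, 213, 206]  (not all equal)
t=4: [128, 174, 173, 197, 199, 172, 159, 194, 197, 200, 170, 193, 195, 200, 202, 196, 196, 199, 202, 201, 198, 199, 202, 200, 204]  (not all equal)
t=5: [165, 151, 186, 189, 196, 150, 179, 181, 195, 196, 184, 180, 194, 196, 197, 188, 194, 196, 196, 198, 195, 196, 196, 198, 197]  (not all equal)
t=6: [146, 173, 175, 191, 192, 172, 167, 188, 191, 194, 174, 188, 190, 194, 194, 190, 190, 193, 194, 194, 191, 193, 194, 194, 195]  (not all equal)
t=7: [168, 162, 183, 187, 192, 161, 179, 182, 191, 192, 183, 182, 191, 192, 193, 186, 191, 192, 193, 193, 191, 191, 193, 193, 193]  (not all equal)
t=8: [160, 176, 179, 189, 190, 175, 174, 187, 189, 192, 178, 187, 189, 192, 192, 189, 189, 192, 192, 193, 189, 191, 192, 193, 193]  (not all equal)
t=9: [175, 173, 185, 188, 191, 172, 182, 185, 190, 191, 185, 185, 190, 191, 192, 187, 190, 191, 192, 192, 190, 190, 192, 192, 193]  (not all equal)
t=10: [174, 182, 184, 189, 190, 182, 181, 188, 189, 191, 184, 188, 189, 191, 191, 189, 189, 191, 191, 192, 190, 191, 191, 192, 192]  (not all equal)
t=11: [184, 183, 188, 189, 190, 183, 187, 188, 190, 190, 188, 188, 190, 190, 191, 189, 190, 190, 191, 191, 190, 190, 191, 191, 192]  (not all equal)
t=12: [186, 187, 188, 190, 190, 187, 187, 189, 190, 191, 188, 189, 190, 191, 191, 190, 190, 191, 191, 191, 190, 191, 191, 191, 191]  (not all equal)
t=13: [188, 188, 189, 190, 191, 188, 189, 190, 190, 191, 189, 190, 190, 191, 191, 190, 190, 191, 191, 191, 191, 191, 191, 191, 191]  (not all equal)
t=14: [189, 189, 190, 190, 191, 189, 190, 190, 191, 191, 190, 190, 191, 191, 191, 190, 191, 191, 191, 191, 191, 191, 191, 191, 191]  (not all equal)
t=15: [190, 190, 190, 191, 191, 190, 190, 191, 191, 191, 190, 191, 191, 191, 191, 191, 191, 191, 191, 191, 191, 191, 191, 191, 191]  (not all equal)
t=16: [191, 191, 191, 191, 191, 191, 191, 191, 191, 191, 191, 191, 191, 191, 191, 191, 191, 191, 191, 191, 191, 191, 191, 191, 191]  (all equal)

Answer: 16
Key observation: Synchronization is absorbing here: once all nodes are equal they stay equal, and step 16 is the first all-equal step.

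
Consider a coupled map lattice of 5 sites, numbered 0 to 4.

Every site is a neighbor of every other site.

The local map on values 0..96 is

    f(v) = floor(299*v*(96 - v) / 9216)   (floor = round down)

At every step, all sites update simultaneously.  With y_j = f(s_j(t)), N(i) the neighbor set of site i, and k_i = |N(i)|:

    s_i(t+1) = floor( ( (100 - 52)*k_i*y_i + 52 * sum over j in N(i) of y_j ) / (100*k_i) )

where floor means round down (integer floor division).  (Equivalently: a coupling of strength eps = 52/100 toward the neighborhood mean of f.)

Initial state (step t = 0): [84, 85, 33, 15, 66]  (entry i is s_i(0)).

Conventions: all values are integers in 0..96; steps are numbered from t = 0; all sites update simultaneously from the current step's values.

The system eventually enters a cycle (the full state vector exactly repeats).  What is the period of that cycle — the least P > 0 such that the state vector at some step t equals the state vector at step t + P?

Answer: 2
Key observation: The state at step 3, [54, 54, 54, 54, 54], reappears at step 5 — and no state repeats earlier — so the cycle the system enters has period 2.

Derivation:
t=0: [84, 85, 33, 15, 66]
t=1: [41, 40, 53, 43, 52]
t=2: [73, 72, 73, 73, 73]
t=3: [54, 54, 54, 54, 54]
t=4: [73, 73, 73, 73, 73]
t=5: [54, 54, 54, 54, 54]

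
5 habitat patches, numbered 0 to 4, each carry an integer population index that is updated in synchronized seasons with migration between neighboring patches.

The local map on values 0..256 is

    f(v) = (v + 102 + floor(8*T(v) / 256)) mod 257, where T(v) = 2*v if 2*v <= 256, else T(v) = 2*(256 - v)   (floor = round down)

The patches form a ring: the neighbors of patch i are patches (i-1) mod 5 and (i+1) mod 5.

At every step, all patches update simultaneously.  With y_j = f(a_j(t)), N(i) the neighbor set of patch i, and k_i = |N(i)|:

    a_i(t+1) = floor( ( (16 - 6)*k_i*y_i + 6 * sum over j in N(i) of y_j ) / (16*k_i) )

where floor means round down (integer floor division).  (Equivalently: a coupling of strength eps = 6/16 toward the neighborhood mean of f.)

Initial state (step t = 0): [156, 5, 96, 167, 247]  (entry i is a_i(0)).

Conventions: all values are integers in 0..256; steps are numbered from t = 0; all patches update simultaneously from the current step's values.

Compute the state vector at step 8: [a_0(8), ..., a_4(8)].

Simulating step by step:
t=0: [156, 5, 96, 167, 247]
t=1: [41, 106, 150, 66, 62]
t=2: [162, 161, 73, 139, 163]
t=3: [12, 42, 160, 191, 56]
t=4: [128, 114, 41, 57, 129]
t=5: [235, 211, 162, 173, 223]
t=6: [74, 53, 22, 29, 63]
t=7: [173, 155, 132, 137, 163]
t=8: [17, 53, 197, 201, 58]

Answer: [17, 53, 197, 201, 58]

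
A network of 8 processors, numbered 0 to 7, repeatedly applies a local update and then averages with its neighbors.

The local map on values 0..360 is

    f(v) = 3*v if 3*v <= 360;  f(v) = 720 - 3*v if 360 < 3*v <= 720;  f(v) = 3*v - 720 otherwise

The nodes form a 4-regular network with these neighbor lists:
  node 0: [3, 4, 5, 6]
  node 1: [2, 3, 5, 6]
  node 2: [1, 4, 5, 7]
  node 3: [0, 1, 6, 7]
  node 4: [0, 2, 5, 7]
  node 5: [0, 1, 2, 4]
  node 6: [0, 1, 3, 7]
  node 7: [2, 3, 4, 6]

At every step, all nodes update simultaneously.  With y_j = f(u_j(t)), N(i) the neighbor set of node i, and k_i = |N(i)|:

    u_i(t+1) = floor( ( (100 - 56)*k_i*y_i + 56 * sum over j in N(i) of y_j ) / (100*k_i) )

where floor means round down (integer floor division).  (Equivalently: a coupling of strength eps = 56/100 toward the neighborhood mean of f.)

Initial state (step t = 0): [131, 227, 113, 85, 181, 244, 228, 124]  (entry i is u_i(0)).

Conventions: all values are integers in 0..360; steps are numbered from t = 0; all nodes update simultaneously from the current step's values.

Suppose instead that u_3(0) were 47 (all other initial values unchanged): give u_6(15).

Simulating step by step:
t=0: [131, 227, 113, 47, 181, 244, 228, 124]
t=1: [195, 91, 229, 167, 221, 128, 135, 250]
t=2: [189, 246, 111, 201, 99, 217, 230, 100]
t=3: [139, 84, 242, 121, 250, 142, 95, 240]
t=4: [268, 242, 83, 274, 97, 212, 253, 94]
t=5: [109, 69, 202, 102, 225, 125, 83, 219]
t=6: [276, 233, 142, 253, 138, 248, 235, 127]
t=7: [101, 61, 225, 84, 241, 112, 77, 240]
t=8: [248, 201, 92, 211, 97, 222, 204, 74]
t=9: [86, 124, 217, 104, 208, 122, 110, 204]
t=10: [266, 302, 157, 283, 152, 263, 288, 160]
t=11: [119, 164, 215, 147, 205, 139, 151, 215]
t=12: [290, 229, 132, 252, 159, 240, 248, 134]
t=13: [108, 68, 225, 89, 217, 105, 85, 227]
t=14: [269, 213, 107, 232, 131, 228, 228, 106]
t=15: [97, 94, 247, 83, 250, 130, 87, 239]

Answer: u_6(15) = 87
Key observation: This trace re-runs the system from the modified initial state.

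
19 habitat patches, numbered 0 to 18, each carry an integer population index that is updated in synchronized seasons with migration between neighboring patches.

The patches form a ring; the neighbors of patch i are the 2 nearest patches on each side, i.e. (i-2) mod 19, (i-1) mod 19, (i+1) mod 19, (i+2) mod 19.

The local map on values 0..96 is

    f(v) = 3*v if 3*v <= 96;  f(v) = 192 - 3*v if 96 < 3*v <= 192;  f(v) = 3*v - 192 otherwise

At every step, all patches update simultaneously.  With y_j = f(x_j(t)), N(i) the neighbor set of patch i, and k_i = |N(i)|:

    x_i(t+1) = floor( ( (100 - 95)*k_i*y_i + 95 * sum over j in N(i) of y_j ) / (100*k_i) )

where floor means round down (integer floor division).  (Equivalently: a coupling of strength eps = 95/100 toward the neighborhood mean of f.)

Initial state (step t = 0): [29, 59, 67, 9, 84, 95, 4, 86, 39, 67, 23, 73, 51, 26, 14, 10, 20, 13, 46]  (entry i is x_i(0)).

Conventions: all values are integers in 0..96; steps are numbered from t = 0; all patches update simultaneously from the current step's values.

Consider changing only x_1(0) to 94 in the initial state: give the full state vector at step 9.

Simulating step by step:
t=0: [29, 94, 67, 9, 84, 95, 4, 86, 39, 67, 23, 73, 51, 26, 14, 10, 20, 13, 46]
t=1: [49, 46, 63, 61, 36, 43, 70, 48, 40, 56, 39, 47, 53, 36, 51, 53, 42, 56, 68]
t=2: [24, 19, 45, 48, 26, 40, 64, 44, 42, 59, 46, 53, 60, 41, 53, 52, 28, 38, 45]
t=3: [62, 58, 63, 65, 45, 47, 65, 39, 33, 51, 32, 37, 45, 30, 49, 64, 52, 63, 71]
t=4: [10, 8, 20, 30, 17, 35, 65, 47, 55, 83, 68, 71, 76, 47, 45, 41, 18, 15, 16]
t=5: [43, 55, 49, 57, 59, 50, 51, 43, 30, 29, 34, 38, 35, 46, 52, 52, 54, 49, 38]
t=6: [49, 50, 32, 31, 35, 34, 51, 64, 70, 80, 85, 79, 65, 58, 50, 40, 47, 51, 43]
t=7: [59, 72, 68, 79, 79, 56, 48, 46, 36, 32, 30, 33, 40, 39, 36, 39, 53, 56, 45]
t=8: [28, 31, 31, 27, 32, 46, 51, 62, 72, 81, 86, 83, 84, 80, 64, 55, 58, 43, 25]
t=9: [81, 83, 88, 83, 68, 55, 44, 40, 39, 38, 48, 56, 43, 36, 36, 31, 40, 51, 65]

Answer: [81, 83, 88, 83, 68, 55, 44, 40, 39, 38, 48, 56, 43, 36, 36, 31, 40, 51, 65]
Key observation: This trace re-runs the system from the modified initial state.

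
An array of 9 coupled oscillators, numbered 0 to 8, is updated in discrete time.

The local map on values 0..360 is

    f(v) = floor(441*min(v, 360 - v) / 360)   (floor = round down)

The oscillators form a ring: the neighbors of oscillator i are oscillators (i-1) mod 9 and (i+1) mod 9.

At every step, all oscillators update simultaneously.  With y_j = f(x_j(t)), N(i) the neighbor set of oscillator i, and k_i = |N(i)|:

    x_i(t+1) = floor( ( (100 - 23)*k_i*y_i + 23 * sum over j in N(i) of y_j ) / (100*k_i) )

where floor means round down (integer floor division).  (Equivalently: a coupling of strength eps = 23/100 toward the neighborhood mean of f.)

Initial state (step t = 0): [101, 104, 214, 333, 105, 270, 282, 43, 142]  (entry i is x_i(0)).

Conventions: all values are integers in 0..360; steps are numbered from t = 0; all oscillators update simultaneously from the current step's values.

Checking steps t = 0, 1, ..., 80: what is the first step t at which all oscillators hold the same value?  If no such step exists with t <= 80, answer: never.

Simulating step by step:
t=0: [101, 104, 214, 333, 105, 270, 282, 43, 142]  (not all equal)
t=1: [129, 132, 155, 60, 115, 110, 91, 70, 153]  (not all equal)
t=2: [161, 163, 172, 94, 131, 132, 110, 99, 171]  (not all equal)
t=3: [198, 200, 197, 131, 154, 157, 135, 132, 197]  (not all equal)
t=4: [197, 196, 194, 167, 185, 188, 167, 165, 194]  (not all equal)
t=5: [199, 200, 202, 205, 212, 209, 204, 202, 202]  (not all equal)
t=6: [196, 195, 192, 188, 182, 184, 190, 192, 193]  (not all equal)
t=7: [200, 202, 205, 210, 216, 214, 208, 205, 203]  (not all equal)
t=8: [195, 192, 188, 182, 177, 178, 185, 189, 192]  (not all equal)
t=9: [202, 205, 210, 216, 216, 217, 213, 209, 205]  (not all equal)
t=10: [192, 188, 182, 176, 175, 175, 179, 184, 188]  (not all equal)
t=11: [206, 210, 216, 215, 214, 214, 217, 214, 210]  (not all equal)
t=12: [186, 182, 176, 177, 177, 177, 175, 178, 183]  (not all equal)
t=13: [213, 217, 215, 215, 216, 215, 214, 217, 215]  (not all equal)
t=14: [179, 175, 176, 176, 176, 177, 177, 175, 177]  (not all equal)
t=15: [218, 214, 214, 215, 215, 215, 215, 214, 216]  (not all equal)
t=16: [173, 177, 177, 177, 177, 177, 177, 177, 175]  (not all equal)
t=17: [211, 215, 216, 216, 216, 216, 216, 215, 213]  (not all equal)
t=18: [181, 177, 176, 176, 176, 176, 176, 177, 179]  (not all equal)
t=19: [218, 216, 215, 215, 215, 215, 215, 216, 218]  (not all equal)
t=20: [173, 175, 176, 177, 177, 177, 176, 175, 173]  (not all equal)
t=21: [211, 213, 215, 215, 216, 215, 215, 213, 211]  (not all equal)
t=22: [181, 179, 177, 176, 176, 176, 177, 179, 181]  (not all equal)
t=23: [219, 218, 216, 215, 215, 215, 216, 218, 219]  (not all equal)
t=24: [172, 173, 175, 176, 177, 176, 175, 173, 172]  (not all equal)
t=25: [210, 211, 213, 215, 215, 215, 213, 211, 210]  (not all equal)
t=26: [182, 181, 179, 177, 177, 177, 179, 181, 182]  (not all equal)
t=27: [218, 218, 218, 216, 216, 216, 218, 218, 218]  (not all equal)
t=28: [173, 173, 173, 175, 176, 175, 173, 173, 173]  (not all equal)
t=29: [211, 211, 211, 213, 214, 213, 211, 211, 211]  (not all equal)
t=30: [182, 182, 181, 180, 178, 180, 181, 182, 182]  (not all equal)
t=31: [218, 218, 219, 219, 218, 219, 219, 218, 218]  (not all equal)
t=32: [173, 172, 172, 172, 172, 172, 172, 172, 173]  (not all equal)
t=33: [210, 210, 210, 210, 210, 210, 210, 210, 210]  (all equal)

Answer: 33
Key observation: Synchronization is absorbing here: once all oscillators are equal they stay equal, and step 33 is the first all-equal step.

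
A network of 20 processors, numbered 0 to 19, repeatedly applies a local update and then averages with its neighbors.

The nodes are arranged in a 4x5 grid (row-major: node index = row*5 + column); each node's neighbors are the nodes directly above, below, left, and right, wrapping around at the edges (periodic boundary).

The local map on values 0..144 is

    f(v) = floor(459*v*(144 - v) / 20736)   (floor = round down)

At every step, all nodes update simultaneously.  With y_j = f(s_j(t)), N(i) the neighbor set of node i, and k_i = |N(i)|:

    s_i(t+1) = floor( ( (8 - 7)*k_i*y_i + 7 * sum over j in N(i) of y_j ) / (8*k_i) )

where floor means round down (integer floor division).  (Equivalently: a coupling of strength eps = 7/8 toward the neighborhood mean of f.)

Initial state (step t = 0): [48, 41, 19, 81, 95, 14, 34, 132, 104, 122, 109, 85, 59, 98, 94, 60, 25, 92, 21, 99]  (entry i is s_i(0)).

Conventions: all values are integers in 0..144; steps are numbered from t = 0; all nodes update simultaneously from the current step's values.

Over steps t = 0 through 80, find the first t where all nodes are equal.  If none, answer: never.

Simulating step by step:
t=0: [48, 41, 19, 81, 95, 14, 34, 132, 104, 122, 109, 85, 59, 98, 94, 60, 25, 92, 21, 99]  (not all equal)
t=1: [88, 77, 81, 80, 94, 76, 71, 78, 78, 81, 90, 88, 90, 92, 87, 90, 100, 75, 97, 94]  (not all equal)
t=2: [109, 108, 113, 107, 108, 110, 112, 111, 111, 110, 109, 106, 109, 106, 107, 104, 109, 105, 107, 104]  (not all equal)
t=3: [86, 81, 84, 83, 86, 82, 83, 80, 84, 83, 87, 83, 86, 85, 86, 86, 88, 83, 89, 88]  (not all equal)
t=4: [110, 110, 112, 110, 110, 110, 112, 111, 111, 110, 110, 110, 111, 109, 110, 109, 111, 109, 110, 109]  (not all equal)
t=5: [82, 80, 81, 81, 82, 81, 81, 80, 82, 81, 82, 80, 82, 81, 82, 82, 82, 81, 83, 82]  (not all equal)
t=6: [112, 112, 112, 112, 112, 112, 112, 112, 112, 112, 112, 112, 112, 112, 112, 112, 112, 112, 112, 112]  (all equal)

Answer: 6
Key observation: Synchronization is absorbing here: once all nodes are equal they stay equal, and step 6 is the first all-equal step.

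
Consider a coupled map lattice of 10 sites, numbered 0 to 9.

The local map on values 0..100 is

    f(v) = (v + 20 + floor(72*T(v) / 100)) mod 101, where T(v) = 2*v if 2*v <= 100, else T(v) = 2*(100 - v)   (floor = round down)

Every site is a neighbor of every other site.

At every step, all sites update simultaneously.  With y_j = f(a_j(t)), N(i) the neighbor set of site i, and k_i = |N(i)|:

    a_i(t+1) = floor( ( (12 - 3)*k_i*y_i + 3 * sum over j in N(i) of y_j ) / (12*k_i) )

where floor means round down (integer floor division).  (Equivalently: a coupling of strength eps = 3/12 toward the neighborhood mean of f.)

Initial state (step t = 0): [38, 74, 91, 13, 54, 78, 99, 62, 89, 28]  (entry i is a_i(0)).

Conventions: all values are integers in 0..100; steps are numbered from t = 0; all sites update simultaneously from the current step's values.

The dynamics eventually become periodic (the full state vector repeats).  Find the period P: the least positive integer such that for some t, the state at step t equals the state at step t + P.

Answer: 2
Key observation: The state at step 19, [26, 26, 26, 26, 26, 26, 26, 26, 26, 26], reappears at step 21 — and no state repeats earlier — so the cycle the system enters has period 2.

Derivation:
t=0: [38, 74, 91, 13, 54, 78, 99, 62, 89, 28]
t=1: [17, 31, 25, 46, 37, 29, 23, 34, 26, 73]
t=2: [59, 84, 73, 37, 21, 80, 70, 16, 75, 37]
t=3: [35, 27, 30, 15, 60, 28, 32, 51, 30, 15]
t=4: [20, 79, 85, 58, 44, 81, 88, 46, 85, 58]
t=5: [58, 29, 27, 35, 27, 28, 26, 31, 27, 35]
t=6: [44, 83, 79, 21, 79, 81, 78, 86, 79, 21]
t=7: [28, 28, 30, 61, 30, 29, 30, 28, 30, 61]
t=8: [85, 85, 89, 48, 89, 87, 89, 85, 89, 48]
t=9: [25, 25, 23, 33, 23, 24, 23, 25, 23, 33]
t=10: [81, 81, 77, 95, 77, 79, 77, 81, 77, 95]
t=11: [26, 26, 28, 22, 28, 27, 28, 26, 28, 22]
t=12: [83, 83, 86, 75, 86, 84, 86, 83, 86, 75]
t=13: [26, 26, 25, 29, 25, 26, 25, 26, 25, 29]
t=14: [83, 83, 81, 88, 81, 83, 81, 83, 81, 88]
t=15: [26, 26, 26, 24, 26, 26, 26, 26, 26, 24]
t=16: [82, 82, 82, 79, 82, 82, 82, 82, 82, 79]
t=17: [26, 26, 26, 27, 26, 26, 26, 26, 26, 27]
t=18: [83, 83, 83, 84, 83, 83, 83, 83, 83, 84]
t=19: [26, 26, 26, 26, 26, 26, 26, 26, 26, 26]
t=20: [83, 83, 83, 83, 83, 83, 83, 83, 83, 83]
t=21: [26, 26, 26, 26, 26, 26, 26, 26, 26, 26]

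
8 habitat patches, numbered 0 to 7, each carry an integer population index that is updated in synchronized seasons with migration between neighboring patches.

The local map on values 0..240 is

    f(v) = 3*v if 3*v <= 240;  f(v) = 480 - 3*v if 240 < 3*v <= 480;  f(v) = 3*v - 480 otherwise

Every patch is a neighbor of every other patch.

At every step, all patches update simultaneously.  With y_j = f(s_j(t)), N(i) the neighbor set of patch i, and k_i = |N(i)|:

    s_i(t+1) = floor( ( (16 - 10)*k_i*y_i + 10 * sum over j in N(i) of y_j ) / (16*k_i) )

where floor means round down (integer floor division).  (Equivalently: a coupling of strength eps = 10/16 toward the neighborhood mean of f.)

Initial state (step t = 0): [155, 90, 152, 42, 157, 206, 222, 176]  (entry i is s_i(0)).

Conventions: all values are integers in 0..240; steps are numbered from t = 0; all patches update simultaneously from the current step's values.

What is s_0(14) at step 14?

Simulating step by step:
t=0: [155, 90, 152, 42, 157, 206, 222, 176]
t=1: [71, 127, 74, 103, 70, 106, 120, 81]
t=2: [188, 156, 191, 176, 188, 174, 162, 195]
t=3: [66, 45, 68, 56, 66, 54, 44, 72]
t=4: [182, 164, 184, 174, 182, 172, 163, 187]
t=5: [53, 37, 54, 46, 53, 44, 36, 57]
t=6: [147, 133, 148, 141, 147, 139, 132, 150]
t=7: [49, 61, 48, 54, 49, 56, 62, 46]
t=8: [155, 166, 154, 160, 155, 161, 166, 153]
t=9: [13, 14, 14, 9, 13, 10, 14, 15]
t=10: [38, 39, 39, 35, 38, 35, 39, 40]
t=11: [113, 114, 114, 111, 113, 111, 114, 115]
t=12: [140, 139, 139, 142, 140, 142, 139, 139]
t=13: [60, 60, 60, 58, 60, 58, 60, 60]
t=14: [178, 178, 178, 177, 178, 177, 178, 178]

Answer: s_0(14) = 178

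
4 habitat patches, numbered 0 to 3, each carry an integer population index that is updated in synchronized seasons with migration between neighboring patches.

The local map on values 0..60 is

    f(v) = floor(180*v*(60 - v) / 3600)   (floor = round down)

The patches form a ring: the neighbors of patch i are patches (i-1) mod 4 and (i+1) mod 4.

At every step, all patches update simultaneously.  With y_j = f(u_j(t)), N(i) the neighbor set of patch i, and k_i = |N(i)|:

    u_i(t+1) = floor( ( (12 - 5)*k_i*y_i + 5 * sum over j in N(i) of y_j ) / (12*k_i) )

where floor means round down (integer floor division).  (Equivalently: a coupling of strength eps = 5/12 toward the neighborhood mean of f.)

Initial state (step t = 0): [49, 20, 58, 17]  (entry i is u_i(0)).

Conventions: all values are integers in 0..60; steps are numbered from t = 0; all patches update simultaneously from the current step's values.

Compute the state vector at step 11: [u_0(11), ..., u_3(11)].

Simulating step by step:
t=0: [49, 20, 58, 17]
t=1: [31, 29, 18, 27]
t=2: [44, 42, 39, 42]
t=3: [35, 37, 38, 37]
t=4: [42, 42, 41, 42]
t=5: [37, 37, 37, 37]
t=6: [42, 42, 42, 42]
t=7: [37, 37, 37, 37]
t=8: [42, 42, 42, 42]
t=9: [37, 37, 37, 37]
t=10: [42, 42, 42, 42]
t=11: [37, 37, 37, 37]

Answer: [37, 37, 37, 37]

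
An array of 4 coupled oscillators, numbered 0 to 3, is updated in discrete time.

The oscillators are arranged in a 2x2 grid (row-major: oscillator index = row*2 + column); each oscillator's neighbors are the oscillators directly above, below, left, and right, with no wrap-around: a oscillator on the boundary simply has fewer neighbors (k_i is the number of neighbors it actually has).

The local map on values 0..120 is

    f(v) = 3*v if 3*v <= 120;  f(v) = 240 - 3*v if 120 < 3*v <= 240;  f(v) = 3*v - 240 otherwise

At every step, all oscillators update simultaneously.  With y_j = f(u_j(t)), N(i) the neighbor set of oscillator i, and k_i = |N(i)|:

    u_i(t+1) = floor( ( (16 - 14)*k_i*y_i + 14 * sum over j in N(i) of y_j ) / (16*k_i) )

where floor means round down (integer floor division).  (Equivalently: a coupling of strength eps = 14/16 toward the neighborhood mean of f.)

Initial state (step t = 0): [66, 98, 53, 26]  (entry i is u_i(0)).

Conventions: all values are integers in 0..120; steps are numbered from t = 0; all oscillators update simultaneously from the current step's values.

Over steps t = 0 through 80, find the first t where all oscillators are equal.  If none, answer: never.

Answer: 33
Key observation: Synchronization is absorbing here: once all oscillators are equal they stay equal, and step 33 is the first all-equal step.

Derivation:
t=0: [66, 98, 53, 26]  (not all equal)
t=1: [64, 59, 62, 68]  (not all equal)
t=2: [57, 44, 43, 55]  (not all equal)
t=3: [104, 76, 76, 105]  (not all equal)
t=4: [19, 65, 65, 19]  (not all equal)
t=5: [46, 55, 55, 46]  (not all equal)
t=6: [78, 98, 98, 78]  (not all equal)
t=7: [48, 12, 12, 48]  (not all equal)
t=8: [43, 88, 88, 43]  (not all equal)
t=9: [34, 100, 100, 34]  (not all equal)
t=10: [65, 96, 96, 65]  (not all equal)
t=11: [47, 45, 45, 47]  (not all equal)
t=12: [104, 99, 99, 104]  (not all equal)
t=13: [58, 70, 70, 58]  (not all equal)
t=14: [34, 61, 61, 34]  (not all equal)
t=15: [62, 96, 96, 62]  (not all equal)
t=16: [48, 53, 53, 48]  (not all equal)
t=17: [82, 94, 94, 82]  (not all equal)
t=18: [37, 10, 10, 37]  (not all equal)
t=19: [40, 100, 100, 40]  (not all equal)
t=20: [67, 112, 112, 67]  (not all equal)
t=21: [88, 46, 46, 88]  (not all equal)
t=22: [92, 33, 33, 92]  (not all equal)
t=23: [91, 43, 43, 91]  (not all equal)
t=24: [101, 42, 42, 101]  (not all equal)
t=25: [107, 69, 69, 107]  (not all equal)
t=26: [39, 75, 75, 39]  (not all equal)
t=27: [27, 104, 104, 27]  (not all equal)
t=28: [73, 79, 79, 73]  (not all equal)
t=29: [5, 18, 18, 5]  (not all equal)
t=30: [49, 19, 19, 49]  (not all equal)
t=31: [61, 88, 88, 61]  (not all equal)
t=32: [28, 52, 52, 28]  (not all equal)
t=33: [84, 84, 84, 84]  (all equal)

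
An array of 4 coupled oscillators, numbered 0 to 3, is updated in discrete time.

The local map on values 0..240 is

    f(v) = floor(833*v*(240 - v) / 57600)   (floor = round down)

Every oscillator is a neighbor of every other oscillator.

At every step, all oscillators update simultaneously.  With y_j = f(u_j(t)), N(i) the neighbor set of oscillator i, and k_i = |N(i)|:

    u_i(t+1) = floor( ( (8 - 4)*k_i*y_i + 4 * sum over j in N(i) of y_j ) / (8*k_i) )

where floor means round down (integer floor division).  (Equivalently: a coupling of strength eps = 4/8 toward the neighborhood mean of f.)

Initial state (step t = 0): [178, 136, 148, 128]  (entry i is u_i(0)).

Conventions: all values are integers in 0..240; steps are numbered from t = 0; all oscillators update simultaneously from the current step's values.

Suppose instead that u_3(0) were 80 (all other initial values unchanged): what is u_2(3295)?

Simulating step by step:
t=0: [178, 136, 148, 80]
t=1: [177, 192, 189, 185]
t=2: [150, 141, 143, 145]
t=3: [197, 199, 199, 198]
t=4: [120, 118, 118, 119]
t=5: [208, 208, 208, 208]
t=6: [96, 96, 96, 96]
t=7: [199, 199, 199, 199]
t=8: [117, 117, 117, 117]
t=9: [208, 208, 208, 208]

Answer: u_2(3295) = 199
Key observation: The state at step 5, [208, 208, 208, 208], reappears at step 9: the system is in a cycle of period 4 from step 5 on.  Therefore the state at step 3295 equals the state at step 5 + ((3295 - 5) mod 4) = 7, which is [199, 199, 199, 199].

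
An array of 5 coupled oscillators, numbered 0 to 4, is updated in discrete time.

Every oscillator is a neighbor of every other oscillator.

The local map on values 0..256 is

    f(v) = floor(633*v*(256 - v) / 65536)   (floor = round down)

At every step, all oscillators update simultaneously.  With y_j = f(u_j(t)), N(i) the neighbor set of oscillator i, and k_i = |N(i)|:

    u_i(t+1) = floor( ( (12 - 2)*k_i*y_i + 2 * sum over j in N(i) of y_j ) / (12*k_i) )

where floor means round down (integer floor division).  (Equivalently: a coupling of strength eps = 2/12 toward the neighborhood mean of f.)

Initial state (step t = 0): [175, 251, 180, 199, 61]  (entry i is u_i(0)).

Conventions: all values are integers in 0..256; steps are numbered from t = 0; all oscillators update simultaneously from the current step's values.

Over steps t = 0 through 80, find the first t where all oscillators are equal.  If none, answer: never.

Answer: 6
Key observation: Synchronization is absorbing here: once all oscillators are equal they stay equal, and step 6 is the first all-equal step.

Derivation:
t=0: [175, 251, 180, 199, 61]  (not all equal)
t=1: [128, 30, 125, 107, 111]  (not all equal)
t=2: [153, 80, 153, 149, 151]  (not all equal)
t=3: [151, 137, 151, 152, 152]  (not all equal)
t=4: [153, 156, 153, 152, 152]  (not all equal)
t=5: [151, 150, 151, 151, 151]  (not all equal)
t=6: [153, 153, 153, 153, 153]  (all equal)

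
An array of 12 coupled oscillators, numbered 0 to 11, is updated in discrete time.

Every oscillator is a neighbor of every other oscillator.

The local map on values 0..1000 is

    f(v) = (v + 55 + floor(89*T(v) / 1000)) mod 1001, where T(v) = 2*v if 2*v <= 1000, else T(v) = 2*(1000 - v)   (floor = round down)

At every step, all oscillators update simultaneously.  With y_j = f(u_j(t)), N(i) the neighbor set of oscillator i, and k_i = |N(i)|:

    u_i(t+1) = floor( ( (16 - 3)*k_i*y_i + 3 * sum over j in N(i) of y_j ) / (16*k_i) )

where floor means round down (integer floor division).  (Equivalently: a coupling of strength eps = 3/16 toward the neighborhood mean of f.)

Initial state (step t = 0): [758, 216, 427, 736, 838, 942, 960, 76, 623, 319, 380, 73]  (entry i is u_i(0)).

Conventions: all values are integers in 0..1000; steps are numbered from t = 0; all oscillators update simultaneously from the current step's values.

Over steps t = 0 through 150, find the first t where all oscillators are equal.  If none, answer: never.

Simulating step by step:
t=0: [758, 216, 427, 736, 838, 942, 960, 76, 623, 319, 380, 73]  (not all equal)
t=1: [774, 339, 537, 759, 825, 97, 109, 207, 685, 435, 492, 204]  (not all equal)
t=2: [805, 475, 650, 795, 838, 248, 259, 351, 747, 565, 618, 348]  (not all equal)
t=3: [847, 624, 746, 841, 869, 412, 422, 508, 810, 690, 725, 505]  (not all equal)
t=4: [897, 751, 831, 893, 911, 588, 597, 675, 872, 795, 817, 674]  (not all equal)
t=5: [949, 854, 906, 947, 958, 747, 753, 803, 932, 882, 896, 803]  (not all equal)
t=6: [152, 885, 919, 150, 157, 816, 819, 852, 937, 904, 913, 852]  (not all equal)
t=7: [327, 904, 927, 325, 331, 859, 861, 883, 142, 917, 923, 883]  (not all equal)
t=8: [508, 934, 948, 505, 511, 905, 905, 920, 334, 942, 946, 920]  (not all equal)
t=9: [642, 920, 134, 640, 644, 901, 901, 912, 481, 130, 132, 912]  (not all equal)
t=10: [748, 930, 312, 747, 749, 917, 917, 924, 637, 309, 310, 924]  (not all equal)
t=11: [835, 955, 497, 835, 836, 946, 946, 951, 763, 495, 496, 951]  (not all equal)
t=12: [826, 108, 604, 826, 827, 102, 102, 105, 779, 602, 603, 105]  (not all equal)
t=13: [838, 258, 693, 838, 839, 253, 253, 255, 808, 692, 692, 255]  (not all equal)
t=14: [866, 418, 771, 866, 867, 414, 414, 416, 847, 770, 770, 416]  (not all equal)
t=15: [905, 589, 843, 905, 906, 585, 585, 588, 893, 842, 842, 588]  (not all equal)
t=16: [951, 744, 910, 951, 951, 741, 741, 744, 943, 910, 910, 744]  (not all equal)
t=17: [133, 794, 903, 133, 133, 792, 792, 794, 128, 903, 903, 794]  (not all equal)
t=18: [307, 843, 915, 307, 307, 842, 842, 843, 302, 915, 915, 843]  (not all equal)
t=19: [488, 893, 940, 488, 488, 893, 893, 893, 483, 940, 940, 893]  (not all equal)
t=20: [625, 894, 128, 625, 625, 894, 894, 894, 620, 128, 128, 894]  (not all equal)
t=21: [737, 912, 306, 737, 737, 912, 912, 912, 733, 306, 306, 912]  (not all equal)
t=22: [828, 943, 492, 828, 828, 943, 943, 943, 826, 492, 492, 943]  (not all equal)
t=23: [821, 100, 599, 821, 821, 100, 100, 100, 819, 599, 599, 100]  (not all equal)
t=24: [835, 250, 690, 835, 835, 250, 250, 250, 834, 690, 690, 250]  (not all equal)
t=25: [864, 410, 769, 864, 864, 410, 410, 410, 863, 769, 769, 410]  (not all equal)
t=26: [904, 581, 842, 904, 904, 581, 581, 581, 903, 842, 842, 581]  (not all equal)
t=27: [950, 739, 910, 950, 950, 739, 739, 739, 949, 910, 910, 739]  (not all equal)
t=28: [132, 790, 902, 132, 132, 790, 790, 790, 132, 902, 902, 790]  (not all equal)
t=29: [306, 840, 914, 306, 306, 840, 840, 840, 306, 914, 914, 840]  (not all equal)
t=30: [487, 891, 940, 487, 487, 891, 891, 891, 487, 940, 940, 891]  (not all equal)
t=31: [624, 892, 128, 624, 624, 892, 892, 892, 624, 128, 128, 892]  (not all equal)
t=32: [736, 912, 306, 736, 736, 912, 912, 912, 736, 306, 306, 912]  (not all equal)
t=33: [827, 943, 492, 827, 827, 943, 943, 943, 827, 492, 492, 943]  (not all equal)
t=34: [820, 100, 599, 820, 820, 100, 100, 100, 820, 599, 599, 100]  (not all equal)
t=35: [835, 250, 690, 835, 835, 250, 250, 250, 835, 690, 690, 250]  (not all equal)
t=36: [864, 410, 769, 864, 864, 410, 410, 410, 864, 769, 769, 410]  (not all equal)
t=37: [904, 581, 842, 904, 904, 581, 581, 581, 904, 842, 842, 581]  (not all equal)
t=38: [950, 739, 910, 950, 950, 739, 739, 739, 950, 910, 910, 739]  (not all equal)
t=39: [132, 790, 902, 132, 132, 790, 790, 790, 132, 902, 902, 790]  (not all equal)

Answer: never
Key observation: The state at step 28 reappears at step 39 — the system is in a cycle of period 11 from step 28 on.  No step 0..39 is synchronized, and the cycle repeats forever, so no step up to 150 (or ever) has all oscillators equal.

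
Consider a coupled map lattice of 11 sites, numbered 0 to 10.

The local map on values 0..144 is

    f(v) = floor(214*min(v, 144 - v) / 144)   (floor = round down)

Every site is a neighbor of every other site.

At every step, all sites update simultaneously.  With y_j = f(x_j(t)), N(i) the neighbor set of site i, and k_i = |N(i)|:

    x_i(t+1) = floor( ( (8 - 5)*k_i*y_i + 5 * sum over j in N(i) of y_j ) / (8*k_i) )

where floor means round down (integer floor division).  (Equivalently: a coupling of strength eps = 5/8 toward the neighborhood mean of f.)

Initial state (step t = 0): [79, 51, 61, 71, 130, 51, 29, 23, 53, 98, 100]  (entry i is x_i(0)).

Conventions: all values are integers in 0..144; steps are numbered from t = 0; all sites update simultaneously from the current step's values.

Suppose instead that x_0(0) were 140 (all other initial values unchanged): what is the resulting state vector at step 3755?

Simulating step by step:
t=0: [140, 51, 61, 71, 130, 51, 29, 23, 53, 98, 100]
t=1: [42, 64, 69, 73, 47, 64, 54, 51, 65, 62, 61]
t=2: [79, 89, 91, 92, 81, 89, 85, 83, 90, 88, 88]
t=3: [88, 83, 82, 82, 87, 83, 85, 86, 83, 84, 84]
t=4: [86, 88, 89, 89, 87, 88, 87, 87, 88, 88, 88]
t=5: [84, 83, 82, 82, 83, 83, 83, 83, 83, 83, 83]
t=6: [89, 90, 90, 90, 90, 90, 90, 90, 90, 90, 90]
t=7: [80, 80, 80, 80, 80, 80, 80, 80, 80, 80, 80]
t=8: [95, 95, 95, 95, 95, 95, 95, 95, 95, 95, 95]
t=9: [72, 72, 72, 72, 72, 72, 72, 72, 72, 72, 72]
t=10: [107, 107, 107, 107, 107, 107, 107, 107, 107, 107, 107]
t=11: [54, 54, 54, 54, 54, 54, 54, 54, 54, 54, 54]
t=12: [80, 80, 80, 80, 80, 80, 80, 80, 80, 80, 80]

Answer: [107, 107, 107, 107, 107, 107, 107, 107, 107, 107, 107]
Key observation: The state at step 7, [80, 80, 80, 80, 80, 80, 80, 80, 80, 80, 80], reappears at step 12: the system is in a cycle of period 5 from step 7 on.  Therefore the state at step 3755 equals the state at step 7 + ((3755 - 7) mod 5) = 10, which is [107, 107, 107, 107, 107, 107, 107, 107, 107, 107, 107].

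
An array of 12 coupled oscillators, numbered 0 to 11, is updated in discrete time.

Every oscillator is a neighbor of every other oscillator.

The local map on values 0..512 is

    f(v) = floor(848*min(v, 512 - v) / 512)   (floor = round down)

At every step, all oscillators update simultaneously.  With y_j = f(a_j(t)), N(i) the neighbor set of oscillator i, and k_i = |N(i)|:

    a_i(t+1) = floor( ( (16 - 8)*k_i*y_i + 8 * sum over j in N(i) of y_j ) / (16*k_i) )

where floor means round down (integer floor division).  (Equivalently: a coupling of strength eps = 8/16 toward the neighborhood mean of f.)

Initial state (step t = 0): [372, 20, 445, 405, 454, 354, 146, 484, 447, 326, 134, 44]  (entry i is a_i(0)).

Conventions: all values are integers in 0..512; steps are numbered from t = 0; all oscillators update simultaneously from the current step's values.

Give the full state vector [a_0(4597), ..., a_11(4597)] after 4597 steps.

Answer: [268, 268, 268, 268, 268, 268, 268, 268, 268, 268, 268, 268]
Key observation: The state at step 24, [294, 294, 294, 294, 294, 294, 294, 294, 294, 294, 294, 294], reappears at step 32: the system is in a cycle of period 8 from step 24 on.  Therefore the state at step 4597 equals the state at step 24 + ((4597 - 24) mod 8) = 29, which is [268, 268, 268, 268, 268, 268, 268, 268, 268, 268, 268, 268].

Derivation:
t=0: [372, 20, 445, 405, 454, 354, 146, 484, 447, 326, 134, 44]
t=1: [191, 101, 136, 166, 130, 205, 196, 107, 135, 226, 186, 119]
t=2: [286, 218, 244, 267, 240, 296, 289, 223, 244, 312, 282, 232]
t=3: [376, 370, 389, 390, 386, 368, 373, 373, 389, 356, 378, 380]
t=4: [223, 228, 213, 213, 215, 229, 225, 225, 213, 238, 221, 220]
t=5: [367, 371, 360, 360, 362, 372, 369, 369, 360, 379, 366, 365]
t=6: [240, 236, 245, 245, 243, 235, 238, 238, 245, 230, 240, 241]
t=7: [396, 393, 400, 400, 398, 393, 395, 395, 400, 388, 396, 397]
t=8: [191, 194, 188, 188, 190, 194, 192, 192, 188, 197, 191, 191]
t=9: [316, 318, 314, 314, 315, 318, 317, 317, 314, 320, 316, 316]
t=10: [323, 322, 325, 325, 324, 322, 322, 322, 325, 321, 323, 323]
t=11: [312, 313, 310, 310, 311, 313, 313, 313, 310, 314, 312, 312]
t=12: [330, 330, 332, 332, 331, 330, 330, 330, 332, 329, 330, 330]
t=13: [300, 300, 299, 299, 299, 300, 300, 300, 299, 301, 300, 300]
t=14: [351, 351, 351, 351, 351, 351, 351, 351, 351, 350, 351, 351]
t=15: [266, 266, 266, 266, 266, 266, 266, 266, 266, 267, 266, 266]
t=16: [406, 406, 406, 406, 406, 406, 406, 406, 406, 406, 406, 406]
t=17: [175, 175, 175, 175, 175, 175, 175, 175, 175, 175, 175, 175]
t=18: [289, 289, 289, 289, 289, 289, 289, 289, 289, 289, 289, 289]
t=19: [369, 369, 369, 369, 369, 369, 369, 369, 369, 369, 369, 369]
t=20: [236, 236, 236, 236, 236, 236, 236, 236, 236, 236, 236, 236]
t=21: [390, 390, 390, 390, 390, 390, 390, 390, 390, 390, 390, 390]
t=22: [202, 202, 202, 202, 202, 202, 202, 202, 202, 202, 202, 202]
t=23: [334, 334, 334, 334, 334, 334, 334, 334, 334, 334, 334, 334]
t=24: [294, 294, 294, 294, 294, 294, 294, 294, 294, 294, 294, 294]
t=25: [361, 361, 361, 361, 361, 361, 361, 361, 361, 361, 361, 361]
t=26: [250, 250, 250, 250, 250, 250, 250, 250, 250, 250, 250, 250]
t=27: [414, 414, 414, 414, 414, 414, 414, 414, 414, 414, 414, 414]
t=28: [162, 162, 162, 162, 162, 162, 162, 162, 162, 162, 162, 162]
t=29: [268, 268, 268, 268, 268, 268, 268, 268, 268, 268, 268, 268]
t=30: [404, 404, 404, 404, 404, 404, 404, 404, 404, 404, 404, 404]
t=31: [178, 178, 178, 178, 178, 178, 178, 178, 178, 178, 178, 178]
t=32: [294, 294, 294, 294, 294, 294, 294, 294, 294, 294, 294, 294]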